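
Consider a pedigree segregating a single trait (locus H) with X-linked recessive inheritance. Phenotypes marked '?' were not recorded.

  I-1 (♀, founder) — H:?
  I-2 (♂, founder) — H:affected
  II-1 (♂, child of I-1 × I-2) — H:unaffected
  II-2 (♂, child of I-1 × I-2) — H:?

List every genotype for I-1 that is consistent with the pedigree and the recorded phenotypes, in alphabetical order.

I-1 ∈ {X^HX^H, X^HX^h}

H/I-1 ? ·: X^HX^H|X^HX^h
H/I-2 aff ·: X^hY
H/II-1 un I-1×I-2: X^HY
H/II-2 ? I-1×I-2: X^HY|X^hY
⇒ H over [I-1,I-2,II-1,II-2]: 3 consistent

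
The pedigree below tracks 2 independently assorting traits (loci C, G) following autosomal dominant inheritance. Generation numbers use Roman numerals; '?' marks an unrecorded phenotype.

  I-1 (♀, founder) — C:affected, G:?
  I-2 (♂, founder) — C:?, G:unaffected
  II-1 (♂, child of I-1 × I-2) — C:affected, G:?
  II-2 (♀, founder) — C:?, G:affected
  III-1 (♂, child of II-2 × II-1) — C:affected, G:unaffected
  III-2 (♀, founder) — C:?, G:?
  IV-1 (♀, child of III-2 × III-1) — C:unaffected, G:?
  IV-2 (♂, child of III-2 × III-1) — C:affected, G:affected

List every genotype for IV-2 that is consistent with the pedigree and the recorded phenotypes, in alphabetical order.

IV-2 ∈ {CC Gg, Cc Gg}

C/I-1 aff ·: Cc|CC
C/I-2 ? ·: cc|Cc|CC
C/II-1 aff I-1×I-2: Cc|CC
C/II-2 ? ·: cc|Cc|CC
C/III-1 aff II-2×II-1: Cc
C/III-2 ? ·: cc|Cc
C/IV-1 un III-2×III-1: cc
C/IV-2 aff III-2×III-1: Cc|CC
⇒ C over [I-1,I-2,II-1,II-2,III-1,III-2,IV-1,IV-2]: 69 consistent
G/I-1 ? ·: gg|Gg|GG
G/I-2 un ·: gg
G/II-1 ? I-1×I-2: gg|Gg
G/II-2 aff ·: Gg
G/III-1 un II-2×II-1: gg
G/III-2 ? ·: Gg|GG
G/IV-1 ? III-2×III-1: gg|Gg
G/IV-2 aff III-2×III-1: Gg
⇒ G over [I-1,I-2,II-1,II-2,III-1,III-2,IV-1,IV-2]: 12 consistent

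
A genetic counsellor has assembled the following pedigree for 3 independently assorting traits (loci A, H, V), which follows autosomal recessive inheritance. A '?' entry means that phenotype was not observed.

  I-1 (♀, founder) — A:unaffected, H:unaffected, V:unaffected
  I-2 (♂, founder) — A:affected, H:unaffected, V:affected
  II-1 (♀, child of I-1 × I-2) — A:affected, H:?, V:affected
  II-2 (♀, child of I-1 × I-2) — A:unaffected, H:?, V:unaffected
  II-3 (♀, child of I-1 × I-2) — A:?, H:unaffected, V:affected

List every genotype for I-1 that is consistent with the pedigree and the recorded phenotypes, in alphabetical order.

A/I-1 un ·: Aa
A/I-2 aff ·: aa
A/II-1 aff I-1×I-2: aa
A/II-2 un I-1×I-2: Aa
A/II-3 ? I-1×I-2: Aa|aa
⇒ A over [I-1,I-2,II-1,II-2,II-3]: 2 consistent
H/I-1 un ·: HH|Hh
H/I-2 un ·: HH|Hh
H/II-1 ? I-1×I-2: HH|Hh|hh
H/II-2 ? I-1×I-2: HH|Hh|hh
H/II-3 un I-1×I-2: HH|Hh
⇒ H over [I-1,I-2,II-1,II-2,II-3]: 35 consistent
V/I-1 un ·: Vv
V/I-2 aff ·: vv
V/II-1 aff I-1×I-2: vv
V/II-2 un I-1×I-2: Vv
V/II-3 aff I-1×I-2: vv
⇒ V over [I-1,I-2,II-1,II-2,II-3]: 1 consistent

I-1 ∈ {Aa HH Vv, Aa Hh Vv}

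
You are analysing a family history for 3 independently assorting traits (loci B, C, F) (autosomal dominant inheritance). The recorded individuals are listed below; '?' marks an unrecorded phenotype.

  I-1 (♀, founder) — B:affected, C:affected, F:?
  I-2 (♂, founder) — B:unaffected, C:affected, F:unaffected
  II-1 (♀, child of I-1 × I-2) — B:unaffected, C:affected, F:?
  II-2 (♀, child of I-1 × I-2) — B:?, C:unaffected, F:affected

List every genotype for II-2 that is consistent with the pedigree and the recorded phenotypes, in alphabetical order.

II-2 ∈ {Bb cc Ff, bb cc Ff}

B/I-1 aff ·: Bb
B/I-2 un ·: bb
B/II-1 un I-1×I-2: bb
B/II-2 ? I-1×I-2: bb|Bb
⇒ B over [I-1,I-2,II-1,II-2]: 2 consistent
C/I-1 aff ·: Cc
C/I-2 aff ·: Cc
C/II-1 aff I-1×I-2: Cc|CC
C/II-2 un I-1×I-2: cc
⇒ C over [I-1,I-2,II-1,II-2]: 2 consistent
F/I-1 ? ·: Ff|FF
F/I-2 un ·: ff
F/II-1 ? I-1×I-2: ff|Ff
F/II-2 aff I-1×I-2: Ff
⇒ F over [I-1,I-2,II-1,II-2]: 3 consistent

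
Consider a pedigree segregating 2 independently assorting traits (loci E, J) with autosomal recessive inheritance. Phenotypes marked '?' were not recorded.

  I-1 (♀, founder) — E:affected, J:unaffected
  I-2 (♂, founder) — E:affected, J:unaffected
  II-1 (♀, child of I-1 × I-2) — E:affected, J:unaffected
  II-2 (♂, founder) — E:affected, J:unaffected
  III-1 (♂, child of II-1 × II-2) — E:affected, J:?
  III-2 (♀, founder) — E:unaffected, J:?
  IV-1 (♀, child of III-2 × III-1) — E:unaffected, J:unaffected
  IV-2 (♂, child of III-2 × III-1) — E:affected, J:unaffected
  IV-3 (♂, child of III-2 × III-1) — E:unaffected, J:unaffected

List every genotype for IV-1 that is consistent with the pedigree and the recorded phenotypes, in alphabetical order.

E/I-1 aff ·: ee
E/I-2 aff ·: ee
E/II-1 aff I-1×I-2: ee
E/II-2 aff ·: ee
E/III-1 aff II-1×II-2: ee
E/III-2 un ·: Ee
E/IV-1 un III-2×III-1: Ee
E/IV-2 aff III-2×III-1: ee
E/IV-3 un III-2×III-1: Ee
⇒ E over [I-1,I-2,II-1,II-2,III-1,III-2,IV-1,IV-2,IV-3]: 1 consistent
J/I-1 un ·: JJ|Jj
J/I-2 un ·: JJ|Jj
J/II-1 un I-1×I-2: JJ|Jj
J/II-2 un ·: JJ|Jj
J/III-1 ? II-1×II-2: JJ|Jj|jj
J/III-2 ? ·: JJ|Jj|jj
J/IV-1 un III-2×III-1: JJ|Jj
J/IV-2 un III-2×III-1: JJ|Jj
J/IV-3 un III-2×III-1: JJ|Jj
⇒ J over [I-1,I-2,II-1,II-2,III-1,III-2,IV-1,IV-2,IV-3]: 316 consistent

IV-1 ∈ {Ee JJ, Ee Jj}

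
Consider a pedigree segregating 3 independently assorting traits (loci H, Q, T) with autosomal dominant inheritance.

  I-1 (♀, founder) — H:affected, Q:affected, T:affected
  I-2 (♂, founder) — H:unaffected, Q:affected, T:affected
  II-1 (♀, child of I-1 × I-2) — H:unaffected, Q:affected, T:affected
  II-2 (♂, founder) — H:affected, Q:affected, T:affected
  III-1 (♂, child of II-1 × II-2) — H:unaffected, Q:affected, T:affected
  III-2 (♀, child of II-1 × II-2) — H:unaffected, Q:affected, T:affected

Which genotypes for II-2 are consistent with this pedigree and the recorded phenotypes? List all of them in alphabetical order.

H/I-1 aff ·: Hh
H/I-2 un ·: hh
H/II-1 un I-1×I-2: hh
H/II-2 aff ·: Hh
H/III-1 un II-1×II-2: hh
H/III-2 un II-1×II-2: hh
⇒ H over [I-1,I-2,II-1,II-2,III-1,III-2]: 1 consistent
Q/I-1 aff ·: Qq|QQ
Q/I-2 aff ·: Qq|QQ
Q/II-1 aff I-1×I-2: Qq|QQ
Q/II-2 aff ·: Qq|QQ
Q/III-1 aff II-1×II-2: Qq|QQ
Q/III-2 aff II-1×II-2: Qq|QQ
⇒ Q over [I-1,I-2,II-1,II-2,III-1,III-2]: 44 consistent
T/I-1 aff ·: Tt|TT
T/I-2 aff ·: Tt|TT
T/II-1 aff I-1×I-2: Tt|TT
T/II-2 aff ·: Tt|TT
T/III-1 aff II-1×II-2: Tt|TT
T/III-2 aff II-1×II-2: Tt|TT
⇒ T over [I-1,I-2,II-1,II-2,III-1,III-2]: 44 consistent

II-2 ∈ {Hh QQ TT, Hh QQ Tt, Hh Qq TT, Hh Qq Tt}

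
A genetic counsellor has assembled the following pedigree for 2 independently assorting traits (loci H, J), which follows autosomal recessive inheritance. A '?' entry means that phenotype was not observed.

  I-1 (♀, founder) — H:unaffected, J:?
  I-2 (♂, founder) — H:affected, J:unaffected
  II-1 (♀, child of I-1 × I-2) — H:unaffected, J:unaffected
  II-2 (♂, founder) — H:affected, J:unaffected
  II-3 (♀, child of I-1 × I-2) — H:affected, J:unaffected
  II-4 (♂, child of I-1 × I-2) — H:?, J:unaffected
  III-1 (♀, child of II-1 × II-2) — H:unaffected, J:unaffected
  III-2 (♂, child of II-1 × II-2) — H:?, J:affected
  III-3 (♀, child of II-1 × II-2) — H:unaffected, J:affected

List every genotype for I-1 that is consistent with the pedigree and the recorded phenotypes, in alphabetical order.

H/I-1 un ·: Hh
H/I-2 aff ·: hh
H/II-1 un I-1×I-2: Hh
H/II-2 aff ·: hh
H/II-3 aff I-1×I-2: hh
H/II-4 ? I-1×I-2: Hh|hh
H/III-1 un II-1×II-2: Hh
H/III-2 ? II-1×II-2: Hh|hh
H/III-3 un II-1×II-2: Hh
⇒ H over [I-1,I-2,II-1,II-2,II-3,II-4,III-1,III-2,III-3]: 4 consistent
J/I-1 ? ·: JJ|Jj|jj
J/I-2 un ·: JJ|Jj
J/II-1 un I-1×I-2: Jj
J/II-2 un ·: Jj
J/II-3 un I-1×I-2: JJ|Jj
J/II-4 un I-1×I-2: JJ|Jj
J/III-1 un II-1×II-2: JJ|Jj
J/III-2 aff II-1×II-2: jj
J/III-3 aff II-1×II-2: jj
⇒ J over [I-1,I-2,II-1,II-2,II-3,II-4,III-1,III-2,III-3]: 28 consistent

I-1 ∈ {Hh JJ, Hh Jj, Hh jj}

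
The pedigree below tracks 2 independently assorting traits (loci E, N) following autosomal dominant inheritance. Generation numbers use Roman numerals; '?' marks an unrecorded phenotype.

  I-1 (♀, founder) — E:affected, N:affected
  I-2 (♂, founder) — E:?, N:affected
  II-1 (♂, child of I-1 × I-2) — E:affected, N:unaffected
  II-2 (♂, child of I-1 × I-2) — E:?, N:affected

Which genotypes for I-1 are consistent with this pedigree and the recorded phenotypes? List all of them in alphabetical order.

I-1 ∈ {EE Nn, Ee Nn}

E/I-1 aff ·: Ee|EE
E/I-2 ? ·: ee|Ee|EE
E/II-1 aff I-1×I-2: Ee|EE
E/II-2 ? I-1×I-2: ee|Ee|EE
⇒ E over [I-1,I-2,II-1,II-2]: 18 consistent
N/I-1 aff ·: Nn
N/I-2 aff ·: Nn
N/II-1 un I-1×I-2: nn
N/II-2 aff I-1×I-2: Nn|NN
⇒ N over [I-1,I-2,II-1,II-2]: 2 consistent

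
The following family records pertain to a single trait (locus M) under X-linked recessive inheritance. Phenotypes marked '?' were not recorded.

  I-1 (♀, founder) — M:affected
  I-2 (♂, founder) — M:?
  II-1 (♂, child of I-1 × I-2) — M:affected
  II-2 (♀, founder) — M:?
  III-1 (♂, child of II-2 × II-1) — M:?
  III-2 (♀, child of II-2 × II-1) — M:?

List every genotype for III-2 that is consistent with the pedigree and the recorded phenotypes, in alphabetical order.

III-2 ∈ {X^MX^m, X^mX^m}

M/I-1 aff ·: X^mX^m
M/I-2 ? ·: X^MY|X^mY
M/II-1 aff I-1×I-2: X^mY
M/II-2 ? ·: X^MX^M|X^MX^m|X^mX^m
M/III-1 ? II-2×II-1: X^MY|X^mY
M/III-2 ? II-2×II-1: X^MX^m|X^mX^m
⇒ M over [I-1,I-2,II-1,II-2,III-1,III-2]: 12 consistent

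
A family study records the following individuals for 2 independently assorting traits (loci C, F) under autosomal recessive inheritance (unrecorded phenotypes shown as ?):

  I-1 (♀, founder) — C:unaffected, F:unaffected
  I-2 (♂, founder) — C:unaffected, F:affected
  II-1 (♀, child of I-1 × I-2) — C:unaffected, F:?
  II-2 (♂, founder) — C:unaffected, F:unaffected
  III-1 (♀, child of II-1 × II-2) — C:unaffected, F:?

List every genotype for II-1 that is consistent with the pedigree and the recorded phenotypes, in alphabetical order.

II-1 ∈ {CC Ff, CC ff, Cc Ff, Cc ff}

C/I-1 un ·: CC|Cc
C/I-2 un ·: CC|Cc
C/II-1 un I-1×I-2: CC|Cc
C/II-2 un ·: CC|Cc
C/III-1 un II-1×II-2: CC|Cc
⇒ C over [I-1,I-2,II-1,II-2,III-1]: 24 consistent
F/I-1 un ·: FF|Ff
F/I-2 aff ·: ff
F/II-1 ? I-1×I-2: Ff|ff
F/II-2 un ·: FF|Ff
F/III-1 ? II-1×II-2: FF|Ff|ff
⇒ F over [I-1,I-2,II-1,II-2,III-1]: 13 consistent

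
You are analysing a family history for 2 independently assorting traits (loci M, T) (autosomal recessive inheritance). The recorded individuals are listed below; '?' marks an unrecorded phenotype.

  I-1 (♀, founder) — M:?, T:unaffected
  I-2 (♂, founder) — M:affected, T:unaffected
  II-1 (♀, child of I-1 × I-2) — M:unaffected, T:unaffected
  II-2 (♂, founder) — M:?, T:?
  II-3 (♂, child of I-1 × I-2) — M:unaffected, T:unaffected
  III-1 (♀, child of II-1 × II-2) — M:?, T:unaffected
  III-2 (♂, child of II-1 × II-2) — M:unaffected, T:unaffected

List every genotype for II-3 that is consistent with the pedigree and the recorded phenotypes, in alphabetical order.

II-3 ∈ {Mm TT, Mm Tt}

M/I-1 ? ·: MM|Mm
M/I-2 aff ·: mm
M/II-1 un I-1×I-2: Mm
M/II-2 ? ·: MM|Mm|mm
M/II-3 un I-1×I-2: Mm
M/III-1 ? II-1×II-2: MM|Mm|mm
M/III-2 un II-1×II-2: MM|Mm
⇒ M over [I-1,I-2,II-1,II-2,II-3,III-1,III-2]: 24 consistent
T/I-1 un ·: TT|Tt
T/I-2 un ·: TT|Tt
T/II-1 un I-1×I-2: TT|Tt
T/II-2 ? ·: TT|Tt|tt
T/II-3 un I-1×I-2: TT|Tt
T/III-1 un II-1×II-2: TT|Tt
T/III-2 un II-1×II-2: TT|Tt
⇒ T over [I-1,I-2,II-1,II-2,II-3,III-1,III-2]: 96 consistent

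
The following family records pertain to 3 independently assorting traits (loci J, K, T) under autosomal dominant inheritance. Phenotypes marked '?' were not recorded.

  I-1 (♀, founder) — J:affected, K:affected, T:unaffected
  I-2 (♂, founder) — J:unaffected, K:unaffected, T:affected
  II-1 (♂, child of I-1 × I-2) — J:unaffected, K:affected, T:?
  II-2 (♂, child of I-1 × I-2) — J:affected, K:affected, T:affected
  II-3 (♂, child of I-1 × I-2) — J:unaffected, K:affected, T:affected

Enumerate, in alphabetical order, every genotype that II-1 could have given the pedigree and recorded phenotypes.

J/I-1 aff ·: Jj
J/I-2 un ·: jj
J/II-1 un I-1×I-2: jj
J/II-2 aff I-1×I-2: Jj
J/II-3 un I-1×I-2: jj
⇒ J over [I-1,I-2,II-1,II-2,II-3]: 1 consistent
K/I-1 aff ·: Kk|KK
K/I-2 un ·: kk
K/II-1 aff I-1×I-2: Kk
K/II-2 aff I-1×I-2: Kk
K/II-3 aff I-1×I-2: Kk
⇒ K over [I-1,I-2,II-1,II-2,II-3]: 2 consistent
T/I-1 un ·: tt
T/I-2 aff ·: Tt|TT
T/II-1 ? I-1×I-2: tt|Tt
T/II-2 aff I-1×I-2: Tt
T/II-3 aff I-1×I-2: Tt
⇒ T over [I-1,I-2,II-1,II-2,II-3]: 3 consistent

II-1 ∈ {jj Kk Tt, jj Kk tt}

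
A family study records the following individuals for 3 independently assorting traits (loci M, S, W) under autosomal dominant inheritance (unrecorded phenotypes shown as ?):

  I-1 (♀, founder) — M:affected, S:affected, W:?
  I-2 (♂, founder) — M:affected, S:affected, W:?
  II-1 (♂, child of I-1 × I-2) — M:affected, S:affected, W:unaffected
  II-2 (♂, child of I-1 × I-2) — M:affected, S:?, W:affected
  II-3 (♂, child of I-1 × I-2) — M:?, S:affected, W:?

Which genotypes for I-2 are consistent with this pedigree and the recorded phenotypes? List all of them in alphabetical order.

I-2 ∈ {MM SS Ww, MM SS ww, MM Ss Ww, MM Ss ww, Mm SS Ww, Mm SS ww, Mm Ss Ww, Mm Ss ww}

M/I-1 aff ·: Mm|MM
M/I-2 aff ·: Mm|MM
M/II-1 aff I-1×I-2: Mm|MM
M/II-2 aff I-1×I-2: Mm|MM
M/II-3 ? I-1×I-2: mm|Mm|MM
⇒ M over [I-1,I-2,II-1,II-2,II-3]: 29 consistent
S/I-1 aff ·: Ss|SS
S/I-2 aff ·: Ss|SS
S/II-1 aff I-1×I-2: Ss|SS
S/II-2 ? I-1×I-2: ss|Ss|SS
S/II-3 aff I-1×I-2: Ss|SS
⇒ S over [I-1,I-2,II-1,II-2,II-3]: 29 consistent
W/I-1 ? ·: ww|Ww
W/I-2 ? ·: ww|Ww
W/II-1 un I-1×I-2: ww
W/II-2 aff I-1×I-2: Ww|WW
W/II-3 ? I-1×I-2: ww|Ww|WW
⇒ W over [I-1,I-2,II-1,II-2,II-3]: 10 consistent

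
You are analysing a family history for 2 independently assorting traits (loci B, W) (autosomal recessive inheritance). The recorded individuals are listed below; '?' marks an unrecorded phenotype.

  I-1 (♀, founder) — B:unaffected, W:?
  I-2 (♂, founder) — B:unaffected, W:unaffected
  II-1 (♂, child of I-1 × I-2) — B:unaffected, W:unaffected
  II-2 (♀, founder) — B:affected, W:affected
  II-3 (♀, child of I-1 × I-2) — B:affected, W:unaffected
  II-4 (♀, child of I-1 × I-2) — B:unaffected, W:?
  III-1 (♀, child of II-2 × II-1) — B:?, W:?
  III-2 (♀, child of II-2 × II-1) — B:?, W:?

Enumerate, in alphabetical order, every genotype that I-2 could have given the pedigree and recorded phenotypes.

B/I-1 un ·: Bb
B/I-2 un ·: Bb
B/II-1 un I-1×I-2: BB|Bb
B/II-2 aff ·: bb
B/II-3 aff I-1×I-2: bb
B/II-4 un I-1×I-2: BB|Bb
B/III-1 ? II-2×II-1: Bb|bb
B/III-2 ? II-2×II-1: Bb|bb
⇒ B over [I-1,I-2,II-1,II-2,II-3,II-4,III-1,III-2]: 10 consistent
W/I-1 ? ·: WW|Ww|ww
W/I-2 un ·: WW|Ww
W/II-1 un I-1×I-2: WW|Ww
W/II-2 aff ·: ww
W/II-3 un I-1×I-2: WW|Ww
W/II-4 ? I-1×I-2: WW|Ww|ww
W/III-1 ? II-2×II-1: Ww|ww
W/III-2 ? II-2×II-1: Ww|ww
⇒ W over [I-1,I-2,II-1,II-2,II-3,II-4,III-1,III-2]: 83 consistent

I-2 ∈ {Bb WW, Bb Ww}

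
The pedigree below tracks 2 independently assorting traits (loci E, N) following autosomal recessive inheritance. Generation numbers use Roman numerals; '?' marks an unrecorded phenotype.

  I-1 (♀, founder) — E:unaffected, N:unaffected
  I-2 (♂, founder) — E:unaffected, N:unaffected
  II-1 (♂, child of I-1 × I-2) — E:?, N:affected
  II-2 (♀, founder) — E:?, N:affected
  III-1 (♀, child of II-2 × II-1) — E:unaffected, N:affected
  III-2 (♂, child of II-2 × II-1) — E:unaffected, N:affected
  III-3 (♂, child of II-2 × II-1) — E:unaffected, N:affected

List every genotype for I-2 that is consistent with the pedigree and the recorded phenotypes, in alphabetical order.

I-2 ∈ {EE Nn, Ee Nn}

E/I-1 un ·: EE|Ee
E/I-2 un ·: EE|Ee
E/II-1 ? I-1×I-2: EE|Ee|ee
E/II-2 ? ·: EE|Ee|ee
E/III-1 un II-2×II-1: EE|Ee
E/III-2 un II-2×II-1: EE|Ee
E/III-3 un II-2×II-1: EE|Ee
⇒ E over [I-1,I-2,II-1,II-2,III-1,III-2,III-3]: 93 consistent
N/I-1 un ·: Nn
N/I-2 un ·: Nn
N/II-1 aff I-1×I-2: nn
N/II-2 aff ·: nn
N/III-1 aff II-2×II-1: nn
N/III-2 aff II-2×II-1: nn
N/III-3 aff II-2×II-1: nn
⇒ N over [I-1,I-2,II-1,II-2,III-1,III-2,III-3]: 1 consistent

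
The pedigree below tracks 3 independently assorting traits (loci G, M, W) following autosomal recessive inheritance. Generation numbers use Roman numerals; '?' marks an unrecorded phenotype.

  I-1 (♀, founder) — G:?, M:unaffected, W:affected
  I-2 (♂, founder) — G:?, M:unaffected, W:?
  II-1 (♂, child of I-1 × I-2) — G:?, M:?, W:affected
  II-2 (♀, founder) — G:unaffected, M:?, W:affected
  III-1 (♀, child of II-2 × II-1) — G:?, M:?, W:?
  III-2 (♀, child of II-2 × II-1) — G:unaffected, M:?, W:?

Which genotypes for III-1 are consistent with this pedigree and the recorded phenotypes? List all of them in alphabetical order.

III-1 ∈ {GG MM ww, GG Mm ww, GG mm ww, Gg MM ww, Gg Mm ww, Gg mm ww, gg MM ww, gg Mm ww, gg mm ww}

G/I-1 ? ·: GG|Gg|gg
G/I-2 ? ·: GG|Gg|gg
G/II-1 ? I-1×I-2: GG|Gg|gg
G/II-2 un ·: GG|Gg
G/III-1 ? II-2×II-1: GG|Gg|gg
G/III-2 un II-2×II-1: GG|Gg
⇒ G over [I-1,I-2,II-1,II-2,III-1,III-2]: 102 consistent
M/I-1 un ·: MM|Mm
M/I-2 un ·: MM|Mm
M/II-1 ? I-1×I-2: MM|Mm|mm
M/II-2 ? ·: MM|Mm|mm
M/III-1 ? II-2×II-1: MM|Mm|mm
M/III-2 ? II-2×II-1: MM|Mm|mm
⇒ M over [I-1,I-2,II-1,II-2,III-1,III-2]: 81 consistent
W/I-1 aff ·: ww
W/I-2 ? ·: Ww|ww
W/II-1 aff I-1×I-2: ww
W/II-2 aff ·: ww
W/III-1 ? II-2×II-1: ww
W/III-2 ? II-2×II-1: ww
⇒ W over [I-1,I-2,II-1,II-2,III-1,III-2]: 2 consistent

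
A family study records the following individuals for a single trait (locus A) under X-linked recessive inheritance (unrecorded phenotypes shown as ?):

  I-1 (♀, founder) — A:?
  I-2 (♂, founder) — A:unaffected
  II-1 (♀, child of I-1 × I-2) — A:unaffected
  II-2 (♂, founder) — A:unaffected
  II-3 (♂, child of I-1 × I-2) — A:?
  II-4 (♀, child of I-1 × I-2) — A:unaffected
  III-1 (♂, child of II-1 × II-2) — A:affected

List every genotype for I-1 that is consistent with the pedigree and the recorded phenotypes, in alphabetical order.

A/I-1 ? ·: X^AX^a|X^aX^a
A/I-2 un ·: X^AY
A/II-1 un I-1×I-2: X^AX^a
A/II-2 un ·: X^AY
A/II-3 ? I-1×I-2: X^AY|X^aY
A/II-4 un I-1×I-2: X^AX^A|X^AX^a
A/III-1 aff II-1×II-2: X^aY
⇒ A over [I-1,I-2,II-1,II-2,II-3,II-4,III-1]: 5 consistent

I-1 ∈ {X^AX^a, X^aX^a}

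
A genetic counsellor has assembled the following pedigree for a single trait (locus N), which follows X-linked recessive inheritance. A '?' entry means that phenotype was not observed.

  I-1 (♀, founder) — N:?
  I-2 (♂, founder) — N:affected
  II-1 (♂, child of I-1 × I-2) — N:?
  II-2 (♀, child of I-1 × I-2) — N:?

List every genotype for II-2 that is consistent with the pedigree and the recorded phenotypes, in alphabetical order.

II-2 ∈ {X^NX^n, X^nX^n}

N/I-1 ? ·: X^NX^N|X^NX^n|X^nX^n
N/I-2 aff ·: X^nY
N/II-1 ? I-1×I-2: X^NY|X^nY
N/II-2 ? I-1×I-2: X^NX^n|X^nX^n
⇒ N over [I-1,I-2,II-1,II-2]: 6 consistent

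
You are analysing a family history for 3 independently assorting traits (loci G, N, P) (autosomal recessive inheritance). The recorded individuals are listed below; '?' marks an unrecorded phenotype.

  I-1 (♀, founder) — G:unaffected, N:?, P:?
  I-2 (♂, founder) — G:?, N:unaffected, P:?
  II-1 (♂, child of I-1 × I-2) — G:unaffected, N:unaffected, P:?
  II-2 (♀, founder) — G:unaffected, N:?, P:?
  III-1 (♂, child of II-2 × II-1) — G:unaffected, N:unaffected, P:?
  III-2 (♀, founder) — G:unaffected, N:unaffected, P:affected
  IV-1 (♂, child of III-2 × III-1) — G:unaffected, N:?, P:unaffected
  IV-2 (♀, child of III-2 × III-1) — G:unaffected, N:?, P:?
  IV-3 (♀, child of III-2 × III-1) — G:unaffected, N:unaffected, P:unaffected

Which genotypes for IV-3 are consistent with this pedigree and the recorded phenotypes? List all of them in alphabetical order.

IV-3 ∈ {GG NN Pp, GG Nn Pp, Gg NN Pp, Gg Nn Pp}

G/I-1 un ·: GG|Gg
G/I-2 ? ·: GG|Gg|gg
G/II-1 un I-1×I-2: GG|Gg
G/II-2 un ·: GG|Gg
G/III-1 un II-2×II-1: GG|Gg
G/III-2 un ·: GG|Gg
G/IV-1 un III-2×III-1: GG|Gg
G/IV-2 un III-2×III-1: GG|Gg
G/IV-3 un III-2×III-1: GG|Gg
⇒ G over [I-1,I-2,II-1,II-2,III-1,III-2,IV-1,IV-2,IV-3]: 386 consistent
N/I-1 ? ·: NN|Nn|nn
N/I-2 un ·: NN|Nn
N/II-1 un I-1×I-2: NN|Nn
N/II-2 ? ·: NN|Nn|nn
N/III-1 un II-2×II-1: NN|Nn
N/III-2 un ·: NN|Nn
N/IV-1 ? III-2×III-1: NN|Nn|nn
N/IV-2 ? III-2×III-1: NN|Nn|nn
N/IV-3 un III-2×III-1: NN|Nn
⇒ N over [I-1,I-2,II-1,II-2,III-1,III-2,IV-1,IV-2,IV-3]: 760 consistent
P/I-1 ? ·: PP|Pp|pp
P/I-2 ? ·: PP|Pp|pp
P/II-1 ? I-1×I-2: PP|Pp|pp
P/II-2 ? ·: PP|Pp|pp
P/III-1 ? II-2×II-1: PP|Pp
P/III-2 aff ·: pp
P/IV-1 un III-2×III-1: Pp
P/IV-2 ? III-2×III-1: Pp|pp
P/IV-3 un III-2×III-1: Pp
⇒ P over [I-1,I-2,II-1,II-2,III-1,III-2,IV-1,IV-2,IV-3]: 96 consistent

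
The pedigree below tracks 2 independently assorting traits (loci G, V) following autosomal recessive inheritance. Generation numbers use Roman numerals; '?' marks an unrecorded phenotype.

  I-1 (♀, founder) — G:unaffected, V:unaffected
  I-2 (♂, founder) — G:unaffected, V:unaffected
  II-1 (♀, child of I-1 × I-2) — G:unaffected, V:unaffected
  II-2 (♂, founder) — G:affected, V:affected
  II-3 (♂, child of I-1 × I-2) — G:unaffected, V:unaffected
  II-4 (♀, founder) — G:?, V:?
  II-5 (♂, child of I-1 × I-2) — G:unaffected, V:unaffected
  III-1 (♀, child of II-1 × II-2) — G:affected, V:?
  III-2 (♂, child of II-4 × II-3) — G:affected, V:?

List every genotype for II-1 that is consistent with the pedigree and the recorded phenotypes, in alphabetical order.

II-1 ∈ {Gg VV, Gg Vv}

G/I-1 un ·: GG|Gg
G/I-2 un ·: GG|Gg
G/II-1 un I-1×I-2: Gg
G/II-2 aff ·: gg
G/II-3 un I-1×I-2: Gg
G/II-4 ? ·: Gg|gg
G/II-5 un I-1×I-2: GG|Gg
G/III-1 aff II-1×II-2: gg
G/III-2 aff II-4×II-3: gg
⇒ G over [I-1,I-2,II-1,II-2,II-3,II-4,II-5,III-1,III-2]: 12 consistent
V/I-1 un ·: VV|Vv
V/I-2 un ·: VV|Vv
V/II-1 un I-1×I-2: VV|Vv
V/II-2 aff ·: vv
V/II-3 un I-1×I-2: VV|Vv
V/II-4 ? ·: VV|Vv|vv
V/II-5 un I-1×I-2: VV|Vv
V/III-1 ? II-1×II-2: Vv|vv
V/III-2 ? II-4×II-3: VV|Vv|vv
⇒ V over [I-1,I-2,II-1,II-2,II-3,II-4,II-5,III-1,III-2]: 202 consistent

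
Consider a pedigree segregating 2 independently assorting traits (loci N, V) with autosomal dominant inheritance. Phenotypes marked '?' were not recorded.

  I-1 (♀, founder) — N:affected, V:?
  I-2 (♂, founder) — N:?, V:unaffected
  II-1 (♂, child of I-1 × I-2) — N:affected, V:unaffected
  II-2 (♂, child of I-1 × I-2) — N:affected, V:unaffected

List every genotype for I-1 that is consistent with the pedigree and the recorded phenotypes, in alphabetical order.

N/I-1 aff ·: Nn|NN
N/I-2 ? ·: nn|Nn|NN
N/II-1 aff I-1×I-2: Nn|NN
N/II-2 aff I-1×I-2: Nn|NN
⇒ N over [I-1,I-2,II-1,II-2]: 15 consistent
V/I-1 ? ·: vv|Vv
V/I-2 un ·: vv
V/II-1 un I-1×I-2: vv
V/II-2 un I-1×I-2: vv
⇒ V over [I-1,I-2,II-1,II-2]: 2 consistent

I-1 ∈ {NN Vv, NN vv, Nn Vv, Nn vv}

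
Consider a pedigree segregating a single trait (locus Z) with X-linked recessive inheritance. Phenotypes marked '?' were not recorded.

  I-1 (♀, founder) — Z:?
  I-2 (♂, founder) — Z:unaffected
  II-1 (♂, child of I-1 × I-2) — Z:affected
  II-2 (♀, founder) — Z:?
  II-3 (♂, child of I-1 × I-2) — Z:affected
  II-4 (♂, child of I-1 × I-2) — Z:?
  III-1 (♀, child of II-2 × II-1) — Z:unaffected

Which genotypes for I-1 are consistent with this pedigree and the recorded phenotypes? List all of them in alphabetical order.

Z/I-1 ? ·: X^ZX^z|X^zX^z
Z/I-2 un ·: X^ZY
Z/II-1 aff I-1×I-2: X^zY
Z/II-2 ? ·: X^ZX^Z|X^ZX^z
Z/II-3 aff I-1×I-2: X^zY
Z/II-4 ? I-1×I-2: X^ZY|X^zY
Z/III-1 un II-2×II-1: X^ZX^z
⇒ Z over [I-1,I-2,II-1,II-2,II-3,II-4,III-1]: 6 consistent

I-1 ∈ {X^ZX^z, X^zX^z}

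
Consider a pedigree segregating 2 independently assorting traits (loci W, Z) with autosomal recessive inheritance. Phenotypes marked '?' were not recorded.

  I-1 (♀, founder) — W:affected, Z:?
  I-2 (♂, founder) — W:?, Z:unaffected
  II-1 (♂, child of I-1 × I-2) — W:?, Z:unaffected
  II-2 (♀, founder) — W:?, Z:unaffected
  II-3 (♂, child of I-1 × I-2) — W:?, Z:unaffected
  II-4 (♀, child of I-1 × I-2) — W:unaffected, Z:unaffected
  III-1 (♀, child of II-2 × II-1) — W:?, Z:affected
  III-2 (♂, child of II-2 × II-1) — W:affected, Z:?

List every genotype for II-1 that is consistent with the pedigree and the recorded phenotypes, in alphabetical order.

II-1 ∈ {Ww Zz, ww Zz}

W/I-1 aff ·: ww
W/I-2 ? ·: WW|Ww
W/II-1 ? I-1×I-2: Ww|ww
W/II-2 ? ·: Ww|ww
W/II-3 ? I-1×I-2: Ww|ww
W/II-4 un I-1×I-2: Ww
W/III-1 ? II-2×II-1: WW|Ww|ww
W/III-2 aff II-2×II-1: ww
⇒ W over [I-1,I-2,II-1,II-2,II-3,II-4,III-1,III-2]: 21 consistent
Z/I-1 ? ·: ZZ|Zz|zz
Z/I-2 un ·: ZZ|Zz
Z/II-1 un I-1×I-2: Zz
Z/II-2 un ·: Zz
Z/II-3 un I-1×I-2: ZZ|Zz
Z/II-4 un I-1×I-2: ZZ|Zz
Z/III-1 aff II-2×II-1: zz
Z/III-2 ? II-2×II-1: ZZ|Zz|zz
⇒ Z over [I-1,I-2,II-1,II-2,II-3,II-4,III-1,III-2]: 42 consistent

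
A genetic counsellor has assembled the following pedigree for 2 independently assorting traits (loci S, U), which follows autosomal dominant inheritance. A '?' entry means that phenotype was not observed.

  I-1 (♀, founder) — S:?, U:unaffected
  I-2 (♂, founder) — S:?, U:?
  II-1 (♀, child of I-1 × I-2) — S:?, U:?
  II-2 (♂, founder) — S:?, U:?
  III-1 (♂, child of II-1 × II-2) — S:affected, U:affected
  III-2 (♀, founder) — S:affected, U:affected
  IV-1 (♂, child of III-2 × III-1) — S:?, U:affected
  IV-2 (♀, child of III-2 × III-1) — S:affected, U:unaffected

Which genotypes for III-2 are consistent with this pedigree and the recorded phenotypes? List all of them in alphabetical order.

III-2 ∈ {SS Uu, Ss Uu}

S/I-1 ? ·: ss|Ss|SS
S/I-2 ? ·: ss|Ss|SS
S/II-1 ? I-1×I-2: ss|Ss|SS
S/II-2 ? ·: ss|Ss|SS
S/III-1 aff II-1×II-2: Ss|SS
S/III-2 aff ·: Ss|SS
S/IV-1 ? III-2×III-1: ss|Ss|SS
S/IV-2 aff III-2×III-1: Ss|SS
⇒ S over [I-1,I-2,II-1,II-2,III-1,III-2,IV-1,IV-2]: 480 consistent
U/I-1 un ·: uu
U/I-2 ? ·: uu|Uu|UU
U/II-1 ? I-1×I-2: uu|Uu
U/II-2 ? ·: uu|Uu|UU
U/III-1 aff II-1×II-2: Uu
U/III-2 aff ·: Uu
U/IV-1 aff III-2×III-1: Uu|UU
U/IV-2 un III-2×III-1: uu
⇒ U over [I-1,I-2,II-1,II-2,III-1,III-2,IV-1,IV-2]: 20 consistent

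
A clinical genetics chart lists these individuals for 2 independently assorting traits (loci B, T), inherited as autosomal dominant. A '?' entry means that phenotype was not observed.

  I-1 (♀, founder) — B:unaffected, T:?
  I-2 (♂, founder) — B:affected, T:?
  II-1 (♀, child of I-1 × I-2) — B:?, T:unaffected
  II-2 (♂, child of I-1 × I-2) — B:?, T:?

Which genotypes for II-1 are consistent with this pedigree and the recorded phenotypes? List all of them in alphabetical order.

II-1 ∈ {Bb tt, bb tt}

B/I-1 un ·: bb
B/I-2 aff ·: Bb|BB
B/II-1 ? I-1×I-2: bb|Bb
B/II-2 ? I-1×I-2: bb|Bb
⇒ B over [I-1,I-2,II-1,II-2]: 5 consistent
T/I-1 ? ·: tt|Tt
T/I-2 ? ·: tt|Tt
T/II-1 un I-1×I-2: tt
T/II-2 ? I-1×I-2: tt|Tt|TT
⇒ T over [I-1,I-2,II-1,II-2]: 8 consistent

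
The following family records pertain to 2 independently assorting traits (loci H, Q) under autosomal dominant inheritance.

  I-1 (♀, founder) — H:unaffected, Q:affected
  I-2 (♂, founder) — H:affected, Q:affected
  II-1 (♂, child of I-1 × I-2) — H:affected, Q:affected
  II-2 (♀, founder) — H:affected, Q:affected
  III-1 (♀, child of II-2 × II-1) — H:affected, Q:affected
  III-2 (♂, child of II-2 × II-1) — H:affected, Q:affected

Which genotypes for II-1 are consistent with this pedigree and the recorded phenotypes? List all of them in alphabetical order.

H/I-1 un ·: hh
H/I-2 aff ·: Hh|HH
H/II-1 aff I-1×I-2: Hh
H/II-2 aff ·: Hh|HH
H/III-1 aff II-2×II-1: Hh|HH
H/III-2 aff II-2×II-1: Hh|HH
⇒ H over [I-1,I-2,II-1,II-2,III-1,III-2]: 16 consistent
Q/I-1 aff ·: Qq|QQ
Q/I-2 aff ·: Qq|QQ
Q/II-1 aff I-1×I-2: Qq|QQ
Q/II-2 aff ·: Qq|QQ
Q/III-1 aff II-2×II-1: Qq|QQ
Q/III-2 aff II-2×II-1: Qq|QQ
⇒ Q over [I-1,I-2,II-1,II-2,III-1,III-2]: 44 consistent

II-1 ∈ {Hh QQ, Hh Qq}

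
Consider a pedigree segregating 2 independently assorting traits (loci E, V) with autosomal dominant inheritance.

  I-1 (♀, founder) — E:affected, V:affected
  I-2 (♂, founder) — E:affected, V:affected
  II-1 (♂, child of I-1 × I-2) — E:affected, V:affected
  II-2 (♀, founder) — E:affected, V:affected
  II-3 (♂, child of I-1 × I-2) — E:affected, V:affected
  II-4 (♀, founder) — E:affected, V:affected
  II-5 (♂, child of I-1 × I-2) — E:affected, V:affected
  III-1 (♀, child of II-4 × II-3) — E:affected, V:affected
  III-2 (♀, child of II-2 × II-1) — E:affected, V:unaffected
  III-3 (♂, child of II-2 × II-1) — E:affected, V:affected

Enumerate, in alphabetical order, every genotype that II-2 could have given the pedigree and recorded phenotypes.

E/I-1 aff ·: Ee|EE
E/I-2 aff ·: Ee|EE
E/II-1 aff I-1×I-2: Ee|EE
E/II-2 aff ·: Ee|EE
E/II-3 aff I-1×I-2: Ee|EE
E/II-4 aff ·: Ee|EE
E/II-5 aff I-1×I-2: Ee|EE
E/III-1 aff II-4×II-3: Ee|EE
E/III-2 aff II-2×II-1: Ee|EE
E/III-3 aff II-2×II-1: Ee|EE
⇒ E over [I-1,I-2,II-1,II-2,II-3,II-4,II-5,III-1,III-2,III-3]: 561 consistent
V/I-1 aff ·: Vv|VV
V/I-2 aff ·: Vv|VV
V/II-1 aff I-1×I-2: Vv
V/II-2 aff ·: Vv
V/II-3 aff I-1×I-2: Vv|VV
V/II-4 aff ·: Vv|VV
V/II-5 aff I-1×I-2: Vv|VV
V/III-1 aff II-4×II-3: Vv|VV
V/III-2 un II-2×II-1: vv
V/III-3 aff II-2×II-1: Vv|VV
⇒ V over [I-1,I-2,II-1,II-2,II-3,II-4,II-5,III-1,III-2,III-3]: 84 consistent

II-2 ∈ {EE Vv, Ee Vv}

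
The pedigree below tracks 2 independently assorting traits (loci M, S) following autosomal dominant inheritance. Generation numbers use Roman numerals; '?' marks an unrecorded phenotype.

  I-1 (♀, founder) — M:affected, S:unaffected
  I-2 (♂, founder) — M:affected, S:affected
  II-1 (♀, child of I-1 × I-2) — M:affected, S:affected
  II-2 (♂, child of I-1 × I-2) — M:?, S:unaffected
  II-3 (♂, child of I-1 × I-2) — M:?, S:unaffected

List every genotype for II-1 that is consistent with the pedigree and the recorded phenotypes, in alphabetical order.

II-1 ∈ {MM Ss, Mm Ss}

M/I-1 aff ·: Mm|MM
M/I-2 aff ·: Mm|MM
M/II-1 aff I-1×I-2: Mm|MM
M/II-2 ? I-1×I-2: mm|Mm|MM
M/II-3 ? I-1×I-2: mm|Mm|MM
⇒ M over [I-1,I-2,II-1,II-2,II-3]: 35 consistent
S/I-1 un ·: ss
S/I-2 aff ·: Ss
S/II-1 aff I-1×I-2: Ss
S/II-2 un I-1×I-2: ss
S/II-3 un I-1×I-2: ss
⇒ S over [I-1,I-2,II-1,II-2,II-3]: 1 consistent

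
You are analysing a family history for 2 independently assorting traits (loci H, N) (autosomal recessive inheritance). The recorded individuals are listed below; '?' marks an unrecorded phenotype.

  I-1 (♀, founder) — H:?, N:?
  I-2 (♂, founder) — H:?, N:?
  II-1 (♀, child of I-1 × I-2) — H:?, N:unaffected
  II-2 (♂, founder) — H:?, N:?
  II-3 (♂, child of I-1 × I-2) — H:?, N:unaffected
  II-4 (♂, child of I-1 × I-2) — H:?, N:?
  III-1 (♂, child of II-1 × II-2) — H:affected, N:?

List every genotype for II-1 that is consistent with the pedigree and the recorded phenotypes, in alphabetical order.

H/I-1 ? ·: HH|Hh|hh
H/I-2 ? ·: HH|Hh|hh
H/II-1 ? I-1×I-2: Hh|hh
H/II-2 ? ·: Hh|hh
H/II-3 ? I-1×I-2: HH|Hh|hh
H/II-4 ? I-1×I-2: HH|Hh|hh
H/III-1 aff II-1×II-2: hh
⇒ H over [I-1,I-2,II-1,II-2,II-3,II-4,III-1]: 90 consistent
N/I-1 ? ·: NN|Nn|nn
N/I-2 ? ·: NN|Nn|nn
N/II-1 un I-1×I-2: NN|Nn
N/II-2 ? ·: NN|Nn|nn
N/II-3 un I-1×I-2: NN|Nn
N/II-4 ? I-1×I-2: NN|Nn|nn
N/III-1 ? II-1×II-2: NN|Nn|nn
⇒ N over [I-1,I-2,II-1,II-2,II-3,II-4,III-1]: 200 consistent

II-1 ∈ {Hh NN, Hh Nn, hh NN, hh Nn}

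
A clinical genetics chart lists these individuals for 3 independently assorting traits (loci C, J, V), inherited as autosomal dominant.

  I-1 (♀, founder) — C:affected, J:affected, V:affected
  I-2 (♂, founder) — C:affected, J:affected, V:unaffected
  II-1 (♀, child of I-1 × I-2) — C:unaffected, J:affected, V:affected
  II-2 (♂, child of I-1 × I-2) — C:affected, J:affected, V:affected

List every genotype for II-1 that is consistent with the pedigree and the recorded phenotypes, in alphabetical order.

C/I-1 aff ·: Cc
C/I-2 aff ·: Cc
C/II-1 un I-1×I-2: cc
C/II-2 aff I-1×I-2: Cc|CC
⇒ C over [I-1,I-2,II-1,II-2]: 2 consistent
J/I-1 aff ·: Jj|JJ
J/I-2 aff ·: Jj|JJ
J/II-1 aff I-1×I-2: Jj|JJ
J/II-2 aff I-1×I-2: Jj|JJ
⇒ J over [I-1,I-2,II-1,II-2]: 13 consistent
V/I-1 aff ·: Vv|VV
V/I-2 un ·: vv
V/II-1 aff I-1×I-2: Vv
V/II-2 aff I-1×I-2: Vv
⇒ V over [I-1,I-2,II-1,II-2]: 2 consistent

II-1 ∈ {cc JJ Vv, cc Jj Vv}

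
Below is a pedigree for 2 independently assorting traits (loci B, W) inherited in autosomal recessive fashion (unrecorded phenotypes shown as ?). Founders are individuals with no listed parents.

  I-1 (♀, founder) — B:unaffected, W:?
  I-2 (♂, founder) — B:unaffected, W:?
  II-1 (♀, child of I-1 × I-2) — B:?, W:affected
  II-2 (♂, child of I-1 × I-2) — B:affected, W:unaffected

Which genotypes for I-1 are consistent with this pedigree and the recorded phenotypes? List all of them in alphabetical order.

B/I-1 un ·: Bb
B/I-2 un ·: Bb
B/II-1 ? I-1×I-2: BB|Bb|bb
B/II-2 aff I-1×I-2: bb
⇒ B over [I-1,I-2,II-1,II-2]: 3 consistent
W/I-1 ? ·: Ww|ww
W/I-2 ? ·: Ww|ww
W/II-1 aff I-1×I-2: ww
W/II-2 un I-1×I-2: WW|Ww
⇒ W over [I-1,I-2,II-1,II-2]: 4 consistent

I-1 ∈ {Bb Ww, Bb ww}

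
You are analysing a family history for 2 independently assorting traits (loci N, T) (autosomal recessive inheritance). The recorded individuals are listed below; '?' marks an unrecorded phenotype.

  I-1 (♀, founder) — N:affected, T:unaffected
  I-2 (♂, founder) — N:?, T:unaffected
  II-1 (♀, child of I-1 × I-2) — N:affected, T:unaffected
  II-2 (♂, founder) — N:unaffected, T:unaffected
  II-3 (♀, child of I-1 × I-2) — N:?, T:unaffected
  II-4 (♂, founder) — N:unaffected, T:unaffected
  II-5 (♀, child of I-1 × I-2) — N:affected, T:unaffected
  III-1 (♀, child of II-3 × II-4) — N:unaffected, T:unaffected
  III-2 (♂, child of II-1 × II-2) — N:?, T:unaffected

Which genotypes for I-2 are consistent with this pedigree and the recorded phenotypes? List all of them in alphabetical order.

I-2 ∈ {Nn TT, Nn Tt, nn TT, nn Tt}

N/I-1 aff ·: nn
N/I-2 ? ·: Nn|nn
N/II-1 aff I-1×I-2: nn
N/II-2 un ·: NN|Nn
N/II-3 ? I-1×I-2: Nn|nn
N/II-4 un ·: NN|Nn
N/II-5 aff I-1×I-2: nn
N/III-1 un II-3×II-4: NN|Nn
N/III-2 ? II-1×II-2: Nn|nn
⇒ N over [I-1,I-2,II-1,II-2,II-3,II-4,II-5,III-1,III-2]: 24 consistent
T/I-1 un ·: TT|Tt
T/I-2 un ·: TT|Tt
T/II-1 un I-1×I-2: TT|Tt
T/II-2 un ·: TT|Tt
T/II-3 un I-1×I-2: TT|Tt
T/II-4 un ·: TT|Tt
T/II-5 un I-1×I-2: TT|Tt
T/III-1 un II-3×II-4: TT|Tt
T/III-2 un II-1×II-2: TT|Tt
⇒ T over [I-1,I-2,II-1,II-2,II-3,II-4,II-5,III-1,III-2]: 303 consistent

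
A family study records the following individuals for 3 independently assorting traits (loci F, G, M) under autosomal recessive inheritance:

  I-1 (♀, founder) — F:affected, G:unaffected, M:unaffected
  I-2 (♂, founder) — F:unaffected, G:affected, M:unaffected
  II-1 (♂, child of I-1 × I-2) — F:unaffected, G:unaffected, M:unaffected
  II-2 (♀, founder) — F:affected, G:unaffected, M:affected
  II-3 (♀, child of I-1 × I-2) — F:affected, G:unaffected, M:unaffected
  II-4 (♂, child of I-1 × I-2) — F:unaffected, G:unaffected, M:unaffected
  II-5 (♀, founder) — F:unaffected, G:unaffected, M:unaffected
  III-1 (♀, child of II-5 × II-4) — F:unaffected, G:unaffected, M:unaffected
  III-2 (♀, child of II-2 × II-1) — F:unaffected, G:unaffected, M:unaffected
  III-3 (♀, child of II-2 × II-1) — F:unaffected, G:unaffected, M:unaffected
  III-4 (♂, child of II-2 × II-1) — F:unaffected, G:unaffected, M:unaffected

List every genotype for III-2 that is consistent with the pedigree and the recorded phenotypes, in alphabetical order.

F/I-1 aff ·: ff
F/I-2 un ·: Ff
F/II-1 un I-1×I-2: Ff
F/II-2 aff ·: ff
F/II-3 aff I-1×I-2: ff
F/II-4 un I-1×I-2: Ff
F/II-5 un ·: FF|Ff
F/III-1 un II-5×II-4: FF|Ff
F/III-2 un II-2×II-1: Ff
F/III-3 un II-2×II-1: Ff
F/III-4 un II-2×II-1: Ff
⇒ F over [I-1,I-2,II-1,II-2,II-3,II-4,II-5,III-1,III-2,III-3,III-4]: 4 consistent
G/I-1 un ·: GG|Gg
G/I-2 aff ·: gg
G/II-1 un I-1×I-2: Gg
G/II-2 un ·: GG|Gg
G/II-3 un I-1×I-2: Gg
G/II-4 un I-1×I-2: Gg
G/II-5 un ·: GG|Gg
G/III-1 un II-5×II-4: GG|Gg
G/III-2 un II-2×II-1: GG|Gg
G/III-3 un II-2×II-1: GG|Gg
G/III-4 un II-2×II-1: GG|Gg
⇒ G over [I-1,I-2,II-1,II-2,II-3,II-4,II-5,III-1,III-2,III-3,III-4]: 128 consistent
M/I-1 un ·: MM|Mm
M/I-2 un ·: MM|Mm
M/II-1 un I-1×I-2: MM|Mm
M/II-2 aff ·: mm
M/II-3 un I-1×I-2: MM|Mm
M/II-4 un I-1×I-2: MM|Mm
M/II-5 un ·: MM|Mm
M/III-1 un II-5×II-4: MM|Mm
M/III-2 un II-2×II-1: Mm
M/III-3 un II-2×II-1: Mm
M/III-4 un II-2×II-1: Mm
⇒ M over [I-1,I-2,II-1,II-2,II-3,II-4,II-5,III-1,III-2,III-3,III-4]: 87 consistent

III-2 ∈ {Ff GG Mm, Ff Gg Mm}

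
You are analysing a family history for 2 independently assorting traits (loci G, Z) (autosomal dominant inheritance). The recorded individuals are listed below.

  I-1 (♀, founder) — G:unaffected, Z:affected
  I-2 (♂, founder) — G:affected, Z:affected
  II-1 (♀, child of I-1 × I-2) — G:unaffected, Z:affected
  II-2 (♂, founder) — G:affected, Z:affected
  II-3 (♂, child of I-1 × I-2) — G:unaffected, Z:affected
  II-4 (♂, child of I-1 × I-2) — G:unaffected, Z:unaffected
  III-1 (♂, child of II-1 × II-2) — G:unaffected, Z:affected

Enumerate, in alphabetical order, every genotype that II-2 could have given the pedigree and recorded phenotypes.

G/I-1 un ·: gg
G/I-2 aff ·: Gg
G/II-1 un I-1×I-2: gg
G/II-2 aff ·: Gg
G/II-3 un I-1×I-2: gg
G/II-4 un I-1×I-2: gg
G/III-1 un II-1×II-2: gg
⇒ G over [I-1,I-2,II-1,II-2,II-3,II-4,III-1]: 1 consistent
Z/I-1 aff ·: Zz
Z/I-2 aff ·: Zz
Z/II-1 aff I-1×I-2: Zz|ZZ
Z/II-2 aff ·: Zz|ZZ
Z/II-3 aff I-1×I-2: Zz|ZZ
Z/II-4 un I-1×I-2: zz
Z/III-1 aff II-1×II-2: Zz|ZZ
⇒ Z over [I-1,I-2,II-1,II-2,II-3,II-4,III-1]: 14 consistent

II-2 ∈ {Gg ZZ, Gg Zz}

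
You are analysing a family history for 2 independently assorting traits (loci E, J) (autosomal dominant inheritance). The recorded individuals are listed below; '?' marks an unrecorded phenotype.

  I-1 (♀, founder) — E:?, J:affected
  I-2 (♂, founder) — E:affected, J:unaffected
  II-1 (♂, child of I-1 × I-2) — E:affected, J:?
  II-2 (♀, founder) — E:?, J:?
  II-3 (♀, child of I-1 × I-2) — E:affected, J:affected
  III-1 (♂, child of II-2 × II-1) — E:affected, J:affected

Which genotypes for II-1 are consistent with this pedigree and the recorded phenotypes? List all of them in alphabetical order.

E/I-1 ? ·: ee|Ee|EE
E/I-2 aff ·: Ee|EE
E/II-1 aff I-1×I-2: Ee|EE
E/II-2 ? ·: ee|Ee|EE
E/II-3 aff I-1×I-2: Ee|EE
E/III-1 aff II-2×II-1: Ee|EE
⇒ E over [I-1,I-2,II-1,II-2,II-3,III-1]: 68 consistent
J/I-1 aff ·: Jj|JJ
J/I-2 un ·: jj
J/II-1 ? I-1×I-2: jj|Jj
J/II-2 ? ·: jj|Jj|JJ
J/II-3 aff I-1×I-2: Jj
J/III-1 aff II-2×II-1: Jj|JJ
⇒ J over [I-1,I-2,II-1,II-2,II-3,III-1]: 12 consistent

II-1 ∈ {EE Jj, EE jj, Ee Jj, Ee jj}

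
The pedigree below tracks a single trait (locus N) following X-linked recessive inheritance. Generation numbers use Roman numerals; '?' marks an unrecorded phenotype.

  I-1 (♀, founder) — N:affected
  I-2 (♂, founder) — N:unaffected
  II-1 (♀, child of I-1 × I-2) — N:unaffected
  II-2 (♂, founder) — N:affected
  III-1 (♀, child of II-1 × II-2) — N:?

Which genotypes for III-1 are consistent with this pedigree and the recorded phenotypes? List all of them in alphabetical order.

N/I-1 aff ·: X^nX^n
N/I-2 un ·: X^NY
N/II-1 un I-1×I-2: X^NX^n
N/II-2 aff ·: X^nY
N/III-1 ? II-1×II-2: X^NX^n|X^nX^n
⇒ N over [I-1,I-2,II-1,II-2,III-1]: 2 consistent

III-1 ∈ {X^NX^n, X^nX^n}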